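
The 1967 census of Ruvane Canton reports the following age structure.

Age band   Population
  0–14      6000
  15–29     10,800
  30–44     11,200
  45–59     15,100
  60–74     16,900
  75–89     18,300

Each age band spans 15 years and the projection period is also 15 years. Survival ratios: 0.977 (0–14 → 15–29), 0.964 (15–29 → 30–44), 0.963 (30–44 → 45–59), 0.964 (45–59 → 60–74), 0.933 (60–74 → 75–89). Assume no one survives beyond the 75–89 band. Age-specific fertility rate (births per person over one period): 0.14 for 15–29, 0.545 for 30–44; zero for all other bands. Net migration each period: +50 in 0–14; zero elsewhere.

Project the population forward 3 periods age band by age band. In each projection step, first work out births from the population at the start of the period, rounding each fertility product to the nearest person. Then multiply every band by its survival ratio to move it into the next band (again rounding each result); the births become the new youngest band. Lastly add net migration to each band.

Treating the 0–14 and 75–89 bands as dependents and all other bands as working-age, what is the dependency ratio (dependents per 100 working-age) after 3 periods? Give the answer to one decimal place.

48.3

Period 1.
Births: 10800 × 0.14 = 1512  |  11200 × 0.545 = 6104 — total 7616
15–29: 6000 × 0.977 = 5862
30–44: 10800 × 0.964 = 10411
45–59: 11200 × 0.963 = 10786
60–74: 15100 × 0.964 = 14556
75–89: 16900 × 0.933 = 15768
Net migration: 0–14 + 50 → 7666
End of period: [7666, 5862, 10411, 10786, 14556, 15768]
Period 2.
Births: 5862 × 0.14 = 821  |  10411 × 0.545 = 5674 — total 6495
15–29: 7666 × 0.977 = 7490
30–44: 5862 × 0.964 = 5651
45–59: 10411 × 0.963 = 10026
60–74: 10786 × 0.964 = 10398
75–89: 14556 × 0.933 = 13581
Net migration: 0–14 + 50 → 6545
End of period: [6545, 7490, 5651, 10026, 10398, 13581]
Period 3.
Births: 7490 × 0.14 = 1049  |  5651 × 0.545 = 3080 — total 4129
15–29: 6545 × 0.977 = 6394
30–44: 7490 × 0.964 = 7220
45–59: 5651 × 0.963 = 5442
60–74: 10026 × 0.964 = 9665
75–89: 10398 × 0.933 = 9701
Net migration: 0–14 + 50 → 4179
End of period: [4179, 6394, 7220, 5442, 9665, 9701]
Dependents (band 0–14 + band 75–89) = 4179 + 9701 = 13880; working-age = 28721; ratio = 13880/28721 × 100 = 48.3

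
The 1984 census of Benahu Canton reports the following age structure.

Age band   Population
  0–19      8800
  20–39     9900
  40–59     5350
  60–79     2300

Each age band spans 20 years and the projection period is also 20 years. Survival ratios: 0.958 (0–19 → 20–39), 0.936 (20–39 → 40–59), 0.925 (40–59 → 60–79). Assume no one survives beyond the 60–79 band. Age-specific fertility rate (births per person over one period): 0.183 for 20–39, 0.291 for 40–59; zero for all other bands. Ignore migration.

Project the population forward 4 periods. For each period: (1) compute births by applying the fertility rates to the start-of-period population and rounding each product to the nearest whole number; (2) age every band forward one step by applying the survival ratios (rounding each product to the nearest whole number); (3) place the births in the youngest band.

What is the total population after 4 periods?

10983

Numbering the groups 1..4 from youngest to oldest:
[period 1]
Births: 9900 * 0.183 = 1812, 5350 * 0.291 = 1557 → total 3369
Group 2: 8800 * 0.958 = 8430
Group 3: 9900 * 0.936 = 9266
Group 4: 5350 * 0.925 = 4949
Giving 3369 / 8430 / 9266 / 4949.
[period 2]
Births: 8430 * 0.183 = 1543, 9266 * 0.291 = 2696 → total 4239
Group 2: 3369 * 0.958 = 3228
Group 3: 8430 * 0.936 = 7890
Group 4: 9266 * 0.925 = 8571
Giving 4239 / 3228 / 7890 / 8571.
[period 3]
Births: 3228 * 0.183 = 591, 7890 * 0.291 = 2296 → total 2887
Group 2: 4239 * 0.958 = 4061
Group 3: 3228 * 0.936 = 3021
Group 4: 7890 * 0.925 = 7298
Giving 2887 / 4061 / 3021 / 7298.
[period 4]
Births: 4061 * 0.183 = 743, 3021 * 0.291 = 879 → total 1622
Group 2: 2887 * 0.958 = 2766
Group 3: 4061 * 0.936 = 3801
Group 4: 3021 * 0.925 = 2794
Giving 1622 / 2766 / 3801 / 2794.
Total after period 4: 1622 + 2766 + 3801 + 2794 = 10983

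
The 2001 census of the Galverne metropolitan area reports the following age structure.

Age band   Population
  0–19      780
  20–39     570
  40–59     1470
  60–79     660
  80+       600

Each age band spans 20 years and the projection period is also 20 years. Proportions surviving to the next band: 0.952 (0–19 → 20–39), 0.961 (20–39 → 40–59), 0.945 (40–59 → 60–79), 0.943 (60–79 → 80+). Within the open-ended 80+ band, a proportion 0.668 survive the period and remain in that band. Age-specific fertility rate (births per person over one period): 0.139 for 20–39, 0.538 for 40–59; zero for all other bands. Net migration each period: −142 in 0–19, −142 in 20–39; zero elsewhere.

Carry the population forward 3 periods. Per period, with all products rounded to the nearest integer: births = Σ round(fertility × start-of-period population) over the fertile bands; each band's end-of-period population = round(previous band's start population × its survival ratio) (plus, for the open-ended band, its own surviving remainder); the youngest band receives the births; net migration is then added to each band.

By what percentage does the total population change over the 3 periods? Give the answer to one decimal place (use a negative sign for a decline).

-21.0

[period 1]
Births: 570 × 0.139 = 79 ; 1470 × 0.538 = 791 → total 870
20–39: 780 × 0.952 = 743
40–59: 570 × 0.961 = 548
60–79: 1470 × 0.945 = 1389
80+: 660 × 0.943 + 600 × 0.668 = 622 + 401 = 1023
Net migration: 0–19 − 142 → 728; 20–39 − 142 → 601
Giving 728 / 601 / 548 / 1389 / 1023.
[period 2]
Births: 601 × 0.139 = 84 ; 548 × 0.538 = 295 → total 379
20–39: 728 × 0.952 = 693
40–59: 601 × 0.961 = 578
60–79: 548 × 0.945 = 518
80+: 1389 × 0.943 + 1023 × 0.668 = 1310 + 683 = 1993
Net migration: 0–19 − 142 → 237; 20–39 − 142 → 551
Giving 237 / 551 / 578 / 518 / 1993.
[period 3]
Births: 551 × 0.139 = 77 ; 578 × 0.538 = 311 → total 388
20–39: 237 × 0.952 = 226
40–59: 551 × 0.961 = 530
60–79: 578 × 0.945 = 546
80+: 518 × 0.943 + 1993 × 0.668 = 488 + 1331 = 1819
Net migration: 0–19 − 142 → 246; 20–39 − 142 → 84
Giving 246 / 84 / 530 / 546 / 1819.
Total: 4080 → 3225; change = -855; percentage change = -21.0%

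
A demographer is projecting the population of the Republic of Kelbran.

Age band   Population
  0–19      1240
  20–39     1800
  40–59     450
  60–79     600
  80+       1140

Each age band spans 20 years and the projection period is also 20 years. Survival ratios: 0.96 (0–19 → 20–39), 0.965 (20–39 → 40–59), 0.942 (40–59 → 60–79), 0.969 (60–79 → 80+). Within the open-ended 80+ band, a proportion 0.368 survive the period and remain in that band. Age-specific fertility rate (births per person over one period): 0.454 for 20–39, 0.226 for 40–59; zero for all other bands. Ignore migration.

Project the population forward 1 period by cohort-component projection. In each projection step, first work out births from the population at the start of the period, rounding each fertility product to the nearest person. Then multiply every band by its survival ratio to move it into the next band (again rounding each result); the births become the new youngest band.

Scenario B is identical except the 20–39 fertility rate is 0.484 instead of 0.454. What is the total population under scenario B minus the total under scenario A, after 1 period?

54

(Bands numbered youngest = 1 to oldest = 5.)
After projecting period 1:
Births: 1800 * 0.454 = 817  |  450 * 0.226 = 102 → 919
Band 2: 1240 * 0.96 = 1190
Band 3: 1800 * 0.965 = 1737
Band 4: 450 * 0.942 = 424
Band 5: 600 * 0.969 + 1140 * 0.368 = 581 + 420 = 1001
Population now: 0–19=919, 20–39=1190, 40–59=1737, 60–79=424, 80+=1001
Scenario A total after 1 period: 5271
Scenario B projection —
After projecting period 1:
Births: 1800 * 0.484 = 871  |  450 * 0.226 = 102 → 973
Band 2: 1240 * 0.96 = 1190
Band 3: 1800 * 0.965 = 1737
Band 4: 450 * 0.942 = 424
Band 5: 600 * 0.969 + 1140 * 0.368 = 581 + 420 = 1001
Population now: 0–19=973, 20–39=1190, 40–59=1737, 60–79=424, 80+=1001
Scenario B total after 1 period: 5325
Difference B − A = 5325 − 5271 = 54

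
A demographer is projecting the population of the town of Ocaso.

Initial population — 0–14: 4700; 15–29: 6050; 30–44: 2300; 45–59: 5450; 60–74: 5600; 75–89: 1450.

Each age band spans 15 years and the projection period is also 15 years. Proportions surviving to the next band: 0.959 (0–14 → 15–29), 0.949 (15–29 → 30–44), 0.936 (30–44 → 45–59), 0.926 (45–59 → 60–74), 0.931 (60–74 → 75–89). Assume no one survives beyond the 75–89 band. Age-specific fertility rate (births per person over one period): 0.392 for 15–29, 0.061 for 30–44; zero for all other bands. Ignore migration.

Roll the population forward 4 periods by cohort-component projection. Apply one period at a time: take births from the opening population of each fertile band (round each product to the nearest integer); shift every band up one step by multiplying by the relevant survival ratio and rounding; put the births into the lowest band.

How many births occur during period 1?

2512

Numbering the groups 1..6 from youngest to oldest:
— Period 1 —
Births: 6050 * 0.392 = 2372, 2300 * 0.061 = 140 — total 2512
Group 2: 4700 * 0.959 = 4507
Group 3: 6050 * 0.949 = 5741
Group 4: 2300 * 0.936 = 2153
Group 5: 5450 * 0.926 = 5047
Group 6: 5600 * 0.931 = 5214
End of period: [2512, 4507, 5741, 2153, 5047, 5214]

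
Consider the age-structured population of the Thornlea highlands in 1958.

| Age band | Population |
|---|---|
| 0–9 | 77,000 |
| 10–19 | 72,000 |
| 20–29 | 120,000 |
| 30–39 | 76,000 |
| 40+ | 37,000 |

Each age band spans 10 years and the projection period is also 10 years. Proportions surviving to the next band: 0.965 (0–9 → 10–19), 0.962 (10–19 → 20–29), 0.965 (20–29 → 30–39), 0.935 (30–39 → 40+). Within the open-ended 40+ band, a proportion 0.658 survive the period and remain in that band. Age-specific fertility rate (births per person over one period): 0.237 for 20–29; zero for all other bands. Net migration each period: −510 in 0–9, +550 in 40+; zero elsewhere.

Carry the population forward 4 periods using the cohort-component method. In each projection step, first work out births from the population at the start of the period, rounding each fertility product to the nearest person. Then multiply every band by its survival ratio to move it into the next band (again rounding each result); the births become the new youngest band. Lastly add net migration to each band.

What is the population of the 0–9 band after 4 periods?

[period 1]
Births: 120000 × 0.237 = 28440
10–19: 77000 × 0.965 = 74305
20–29: 72000 × 0.962 = 69264
30–39: 120000 × 0.965 = 115800
40+: 76000 × 0.935 + 37000 × 0.658 = 71060 + 24346 = 95406
Net migration: 0–9 − 510 → 27930; 40+ + 550 → 95956
End of period: [27930, 74305, 69264, 115800, 95956]
[period 2]
Births: 69264 × 0.237 = 16416
10–19: 27930 × 0.965 = 26952
20–29: 74305 × 0.962 = 71481
30–39: 69264 × 0.965 = 66840
40+: 115800 × 0.935 + 95956 × 0.658 = 108273 + 63139 = 171412
Net migration: 0–9 − 510 → 15906; 40+ + 550 → 171962
End of period: [15906, 26952, 71481, 66840, 171962]
[period 3]
Births: 71481 × 0.237 = 16941
10–19: 15906 × 0.965 = 15349
20–29: 26952 × 0.962 = 25928
30–39: 71481 × 0.965 = 68979
40+: 66840 × 0.935 + 171962 × 0.658 = 62495 + 113151 = 175646
Net migration: 0–9 − 510 → 16431; 40+ + 550 → 176196
End of period: [16431, 15349, 25928, 68979, 176196]
[period 4]
Births: 25928 × 0.237 = 6145
10–19: 16431 × 0.965 = 15856
20–29: 15349 × 0.962 = 14766
30–39: 25928 × 0.965 = 25021
40+: 68979 × 0.935 + 176196 × 0.658 = 64495 + 115937 = 180432
Net migration: 0–9 − 510 → 5635; 40+ + 550 → 180982
End of period: [5635, 15856, 14766, 25021, 180982]

5635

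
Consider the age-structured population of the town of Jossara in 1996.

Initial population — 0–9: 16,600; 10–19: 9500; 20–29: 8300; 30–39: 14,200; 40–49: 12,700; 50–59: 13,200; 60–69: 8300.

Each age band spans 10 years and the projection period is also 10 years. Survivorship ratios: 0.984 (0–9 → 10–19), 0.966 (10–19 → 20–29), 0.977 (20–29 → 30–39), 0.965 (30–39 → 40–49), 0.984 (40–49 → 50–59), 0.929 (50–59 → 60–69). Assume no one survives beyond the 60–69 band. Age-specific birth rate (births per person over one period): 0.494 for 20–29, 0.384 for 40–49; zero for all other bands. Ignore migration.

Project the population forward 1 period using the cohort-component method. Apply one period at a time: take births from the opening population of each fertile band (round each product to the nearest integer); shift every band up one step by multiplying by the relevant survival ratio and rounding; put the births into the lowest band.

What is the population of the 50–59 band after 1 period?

Period 1.
Births: 8300 × 0.494 = 4100  |  12700 × 0.384 = 4877 → total 8977
10–19: 16600 × 0.984 = 16334
20–29: 9500 × 0.966 = 9177
30–39: 8300 × 0.977 = 8109
40–49: 14200 × 0.965 = 13703
50–59: 12700 × 0.984 = 12497
60–69: 13200 × 0.929 = 12263
End of period: [8977, 16334, 9177, 8109, 13703, 12497, 12263]

12497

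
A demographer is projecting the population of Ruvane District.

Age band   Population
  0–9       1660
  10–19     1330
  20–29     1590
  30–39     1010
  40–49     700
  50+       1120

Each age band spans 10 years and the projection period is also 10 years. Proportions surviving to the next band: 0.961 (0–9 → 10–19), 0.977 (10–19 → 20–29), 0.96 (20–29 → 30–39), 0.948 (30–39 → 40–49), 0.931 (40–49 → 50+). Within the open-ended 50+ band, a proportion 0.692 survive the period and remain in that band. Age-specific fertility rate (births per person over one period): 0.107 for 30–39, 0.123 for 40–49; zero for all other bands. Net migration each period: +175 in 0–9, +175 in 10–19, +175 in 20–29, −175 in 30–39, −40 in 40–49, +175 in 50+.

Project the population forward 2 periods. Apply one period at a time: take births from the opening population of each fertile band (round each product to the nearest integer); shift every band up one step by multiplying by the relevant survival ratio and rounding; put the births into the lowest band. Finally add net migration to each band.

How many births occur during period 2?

[period 1]
Births: 1010 * 0.107 = 108 ; 700 * 0.123 = 86 ⇒ total 194
10–19: 1660 * 0.961 = 1595
20–29: 1330 * 0.977 = 1299
30–39: 1590 * 0.96 = 1526
40–49: 1010 * 0.948 = 957
50+: 700 * 0.931 + 1120 * 0.692 = 652 + 775 = 1427
Net migration: 0–9 + 175 → 369; 10–19 + 175 → 1770; 20–29 + 175 → 1474; 30–39 − 175 → 1351; 40–49 − 40 → 917; 50+ + 175 → 1602
Giving 369 / 1770 / 1474 / 1351 / 917 / 1602.
[period 2]
Births: 1351 * 0.107 = 145 ; 917 * 0.123 = 113 ⇒ total 258
10–19: 369 * 0.961 = 355
20–29: 1770 * 0.977 = 1729
30–39: 1474 * 0.96 = 1415
40–49: 1351 * 0.948 = 1281
50+: 917 * 0.931 + 1602 * 0.692 = 854 + 1109 = 1963
Net migration: 0–9 + 175 → 433; 10–19 + 175 → 530; 20–29 + 175 → 1904; 30–39 − 175 → 1240; 40–49 − 40 → 1241; 50+ + 175 → 2138
Giving 433 / 530 / 1904 / 1240 / 1241 / 2138.

258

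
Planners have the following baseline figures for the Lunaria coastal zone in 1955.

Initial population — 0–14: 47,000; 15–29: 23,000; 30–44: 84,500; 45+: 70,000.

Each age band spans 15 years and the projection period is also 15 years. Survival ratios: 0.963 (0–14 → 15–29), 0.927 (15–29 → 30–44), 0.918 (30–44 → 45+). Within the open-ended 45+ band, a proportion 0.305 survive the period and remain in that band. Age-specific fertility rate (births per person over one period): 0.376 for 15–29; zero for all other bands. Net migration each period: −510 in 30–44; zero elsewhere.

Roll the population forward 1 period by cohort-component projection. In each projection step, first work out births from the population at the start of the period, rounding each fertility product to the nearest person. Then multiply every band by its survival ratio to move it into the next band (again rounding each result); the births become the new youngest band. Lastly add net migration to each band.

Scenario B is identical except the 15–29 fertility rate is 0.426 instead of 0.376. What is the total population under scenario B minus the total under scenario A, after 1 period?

1150

Period 1.
Births: 23000 * 0.376 = 8648
15–29: 47000 * 0.963 = 45261
30–44: 23000 * 0.927 = 21321
45+: 84500 * 0.918 + 70000 * 0.305 = 77571 + 21350 = 98921
Net migration: 30–44 − 510 → 20811
Population now: 0–14=8648, 15–29=45261, 30–44=20811, 45+=98921
Scenario A total after 1 period: 173641
Scenario B projection —
Period 1.
Births: 23000 * 0.426 = 9798
15–29: 47000 * 0.963 = 45261
30–44: 23000 * 0.927 = 21321
45+: 84500 * 0.918 + 70000 * 0.305 = 77571 + 21350 = 98921
Net migration: 30–44 − 510 → 20811
Population now: 0–14=9798, 15–29=45261, 30–44=20811, 45+=98921
Scenario B total after 1 period: 174791
Difference B − A = 174791 − 173641 = 1150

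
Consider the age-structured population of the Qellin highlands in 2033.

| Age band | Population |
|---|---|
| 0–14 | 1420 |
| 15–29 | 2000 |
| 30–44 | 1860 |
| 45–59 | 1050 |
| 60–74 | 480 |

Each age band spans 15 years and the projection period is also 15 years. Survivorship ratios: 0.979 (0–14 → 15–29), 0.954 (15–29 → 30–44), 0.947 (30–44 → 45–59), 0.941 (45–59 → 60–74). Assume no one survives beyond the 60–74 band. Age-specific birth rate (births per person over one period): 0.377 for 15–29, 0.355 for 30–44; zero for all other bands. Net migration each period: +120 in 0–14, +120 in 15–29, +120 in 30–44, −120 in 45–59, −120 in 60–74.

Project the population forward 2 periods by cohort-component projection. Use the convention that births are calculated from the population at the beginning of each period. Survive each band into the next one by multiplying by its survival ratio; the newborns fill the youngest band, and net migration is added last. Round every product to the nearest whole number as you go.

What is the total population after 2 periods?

7817

Period 1:
Births: 2000 × 0.377 = 754  |  1860 × 0.355 = 660 ⇒ total 1414
15–29: 1420 × 0.979 = 1390
30–44: 2000 × 0.954 = 1908
45–59: 1860 × 0.947 = 1761
60–74: 1050 × 0.941 = 988
Net migration: 0–14 + 120 → 1534; 15–29 + 120 → 1510; 30–44 + 120 → 2028; 45–59 − 120 → 1641; 60–74 − 120 → 868
End of period: [1534, 1510, 2028, 1641, 868]
Period 2:
Births: 1510 × 0.377 = 569  |  2028 × 0.355 = 720 ⇒ total 1289
15–29: 1534 × 0.979 = 1502
30–44: 1510 × 0.954 = 1441
45–59: 2028 × 0.947 = 1921
60–74: 1641 × 0.941 = 1544
Net migration: 0–14 + 120 → 1409; 15–29 + 120 → 1622; 30–44 + 120 → 1561; 45–59 − 120 → 1801; 60–74 − 120 → 1424
End of period: [1409, 1622, 1561, 1801, 1424]
Total after period 2: 1409 + 1622 + 1561 + 1801 + 1424 = 7817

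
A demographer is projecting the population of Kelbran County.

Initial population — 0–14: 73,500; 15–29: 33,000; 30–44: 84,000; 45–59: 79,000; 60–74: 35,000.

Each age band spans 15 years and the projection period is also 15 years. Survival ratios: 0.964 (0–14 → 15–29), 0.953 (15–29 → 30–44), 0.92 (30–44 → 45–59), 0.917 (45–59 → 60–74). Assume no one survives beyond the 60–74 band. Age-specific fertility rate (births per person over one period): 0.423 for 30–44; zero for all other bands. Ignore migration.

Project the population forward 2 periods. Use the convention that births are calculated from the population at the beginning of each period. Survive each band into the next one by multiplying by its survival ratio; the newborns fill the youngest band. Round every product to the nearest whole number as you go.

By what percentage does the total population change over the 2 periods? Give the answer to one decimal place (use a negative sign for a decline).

-29.4

Period 1:
Births: 84000 * 0.423 = 35532
15–29: 73500 * 0.964 = 70854
30–44: 33000 * 0.953 = 31449
45–59: 84000 * 0.92 = 77280
60–74: 79000 * 0.917 = 72443
→ [35532, 70854, 31449, 77280, 72443]
Period 2:
Births: 31449 * 0.423 = 13303
15–29: 35532 * 0.964 = 34253
30–44: 70854 * 0.953 = 67524
45–59: 31449 * 0.92 = 28933
60–74: 77280 * 0.917 = 70866
→ [13303, 34253, 67524, 28933, 70866]
Total: 304500 → 214879; change = -89621; percentage change = -29.4%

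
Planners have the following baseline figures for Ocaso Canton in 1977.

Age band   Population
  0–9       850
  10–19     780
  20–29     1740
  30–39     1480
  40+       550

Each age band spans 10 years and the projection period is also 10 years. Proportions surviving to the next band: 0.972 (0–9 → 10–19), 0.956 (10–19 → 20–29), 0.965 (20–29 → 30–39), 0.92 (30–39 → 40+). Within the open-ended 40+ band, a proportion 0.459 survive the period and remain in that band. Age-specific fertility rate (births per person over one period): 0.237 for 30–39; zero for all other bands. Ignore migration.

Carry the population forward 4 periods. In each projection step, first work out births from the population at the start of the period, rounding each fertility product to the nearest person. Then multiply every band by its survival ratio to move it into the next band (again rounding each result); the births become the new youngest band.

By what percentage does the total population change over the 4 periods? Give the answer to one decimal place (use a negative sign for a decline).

-53.4

(Bands numbered youngest = 1 to oldest = 5.)
Period 1.
Births: 1480 * 0.237 = 351
Band 2: 850 * 0.972 = 826
Band 3: 780 * 0.956 = 746
Band 4: 1740 * 0.965 = 1679
Band 5: 1480 * 0.92 + 550 * 0.459 = 1362 + 252 = 1614
Population now: 0–9=351, 10–19=826, 20–29=746, 30–39=1679, 40+=1614
Period 2.
Births: 1679 * 0.237 = 398
Band 2: 351 * 0.972 = 341
Band 3: 826 * 0.956 = 790
Band 4: 746 * 0.965 = 720
Band 5: 1679 * 0.92 + 1614 * 0.459 = 1545 + 741 = 2286
Population now: 0–9=398, 10–19=341, 20–29=790, 30–39=720, 40+=2286
Period 3.
Births: 720 * 0.237 = 171
Band 2: 398 * 0.972 = 387
Band 3: 341 * 0.956 = 326
Band 4: 790 * 0.965 = 762
Band 5: 720 * 0.92 + 2286 * 0.459 = 662 + 1049 = 1711
Population now: 0–9=171, 10–19=387, 20–29=326, 30–39=762, 40+=1711
Period 4.
Births: 762 * 0.237 = 181
Band 2: 171 * 0.972 = 166
Band 3: 387 * 0.956 = 370
Band 4: 326 * 0.965 = 315
Band 5: 762 * 0.92 + 1711 * 0.459 = 701 + 785 = 1486
Population now: 0–9=181, 10–19=166, 20–29=370, 30–39=315, 40+=1486
Total: 5400 → 2518; change = -2882; percentage change = -53.4%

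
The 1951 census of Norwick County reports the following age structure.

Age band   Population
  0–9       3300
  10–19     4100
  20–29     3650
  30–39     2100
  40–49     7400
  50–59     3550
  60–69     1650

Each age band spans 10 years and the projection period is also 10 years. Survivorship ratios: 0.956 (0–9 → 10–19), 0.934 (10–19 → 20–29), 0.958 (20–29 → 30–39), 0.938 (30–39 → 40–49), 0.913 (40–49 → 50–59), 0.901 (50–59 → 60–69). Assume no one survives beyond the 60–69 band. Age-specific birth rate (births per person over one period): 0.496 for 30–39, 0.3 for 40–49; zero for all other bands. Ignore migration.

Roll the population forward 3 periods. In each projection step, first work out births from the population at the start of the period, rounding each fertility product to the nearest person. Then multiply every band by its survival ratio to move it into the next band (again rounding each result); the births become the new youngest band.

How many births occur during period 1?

3262

After projecting period 1:
Births: 2100 × 0.496 = 1042, 7400 × 0.3 = 2220 ⇒ total 3262
10–19: 3300 × 0.956 = 3155
20–29: 4100 × 0.934 = 3829
30–39: 3650 × 0.958 = 3497
40–49: 2100 × 0.938 = 1970
50–59: 7400 × 0.913 = 6756
60–69: 3550 × 0.901 = 3199
Giving 3262 / 3155 / 3829 / 3497 / 1970 / 6756 / 3199.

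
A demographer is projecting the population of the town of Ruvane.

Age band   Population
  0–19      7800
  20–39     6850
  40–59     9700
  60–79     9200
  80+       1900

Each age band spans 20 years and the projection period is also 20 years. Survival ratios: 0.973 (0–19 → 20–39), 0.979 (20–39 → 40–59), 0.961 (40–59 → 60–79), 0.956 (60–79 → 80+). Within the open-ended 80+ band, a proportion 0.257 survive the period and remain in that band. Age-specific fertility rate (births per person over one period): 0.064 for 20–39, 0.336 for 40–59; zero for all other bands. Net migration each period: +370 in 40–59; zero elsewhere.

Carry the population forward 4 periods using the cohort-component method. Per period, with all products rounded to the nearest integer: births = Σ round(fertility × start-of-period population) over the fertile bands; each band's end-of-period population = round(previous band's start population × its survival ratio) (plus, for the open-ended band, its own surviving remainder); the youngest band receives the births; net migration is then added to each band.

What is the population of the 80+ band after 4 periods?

9583

(Groups numbered youngest = 1 to oldest = 5.)
[period 1]
Births: 6850 × 0.064 = 438, 9700 × 0.336 = 3259 — total 3697
Group 2: 7800 × 0.973 = 7589
Group 3: 6850 × 0.979 = 6706
Group 4: 9700 × 0.961 = 9322
Group 5: 9200 × 0.956 + 1900 × 0.257 = 8795 + 488 = 9283
Net migration: Group 3 + 370 → 7076
End of period: [3697, 7589, 7076, 9322, 9283]
[period 2]
Births: 7589 × 0.064 = 486, 7076 × 0.336 = 2378 — total 2864
Group 2: 3697 × 0.973 = 3597
Group 3: 7589 × 0.979 = 7430
Group 4: 7076 × 0.961 = 6800
Group 5: 9322 × 0.956 + 9283 × 0.257 = 8912 + 2386 = 11298
Net migration: Group 3 + 370 → 7800
End of period: [2864, 3597, 7800, 6800, 11298]
[period 3]
Births: 3597 × 0.064 = 230, 7800 × 0.336 = 2621 — total 2851
Group 2: 2864 × 0.973 = 2787
Group 3: 3597 × 0.979 = 3521
Group 4: 7800 × 0.961 = 7496
Group 5: 6800 × 0.956 + 11298 × 0.257 = 6501 + 2904 = 9405
Net migration: Group 3 + 370 → 3891
End of period: [2851, 2787, 3891, 7496, 9405]
[period 4]
Births: 2787 × 0.064 = 178, 3891 × 0.336 = 1307 — total 1485
Group 2: 2851 × 0.973 = 2774
Group 3: 2787 × 0.979 = 2728
Group 4: 3891 × 0.961 = 3739
Group 5: 7496 × 0.956 + 9405 × 0.257 = 7166 + 2417 = 9583
Net migration: Group 3 + 370 → 3098
End of period: [1485, 2774, 3098, 3739, 9583]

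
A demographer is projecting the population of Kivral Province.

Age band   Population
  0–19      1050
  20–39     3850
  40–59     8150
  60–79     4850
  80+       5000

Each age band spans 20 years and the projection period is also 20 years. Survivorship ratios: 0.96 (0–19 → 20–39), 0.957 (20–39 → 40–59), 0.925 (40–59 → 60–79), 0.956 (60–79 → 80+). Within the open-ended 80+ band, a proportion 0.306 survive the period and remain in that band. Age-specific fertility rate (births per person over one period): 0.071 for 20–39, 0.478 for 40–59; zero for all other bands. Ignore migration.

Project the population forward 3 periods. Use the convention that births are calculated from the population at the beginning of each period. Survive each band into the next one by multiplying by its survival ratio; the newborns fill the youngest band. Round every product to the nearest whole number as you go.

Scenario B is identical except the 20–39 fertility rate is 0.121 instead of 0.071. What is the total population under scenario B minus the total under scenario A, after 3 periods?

After projecting period 1:
Births: 3850 × 0.071 = 273 ; 8150 × 0.478 = 3896 — total 4169
20–39: 1050 × 0.96 = 1008
40–59: 3850 × 0.957 = 3684
60–79: 8150 × 0.925 = 7539
80+: 4850 × 0.956 + 5000 × 0.306 = 4637 + 1530 = 6167
End of period: [4169, 1008, 3684, 7539, 6167]
After projecting period 2:
Births: 1008 × 0.071 = 72 ; 3684 × 0.478 = 1761 — total 1833
20–39: 4169 × 0.96 = 4002
40–59: 1008 × 0.957 = 965
60–79: 3684 × 0.925 = 3408
80+: 7539 × 0.956 + 6167 × 0.306 = 7207 + 1887 = 9094
End of period: [1833, 4002, 965, 3408, 9094]
After projecting period 3:
Births: 4002 × 0.071 = 284 ; 965 × 0.478 = 461 — total 745
20–39: 1833 × 0.96 = 1760
40–59: 4002 × 0.957 = 3830
60–79: 965 × 0.925 = 893
80+: 3408 × 0.956 + 9094 × 0.306 = 3258 + 2783 = 6041
End of period: [745, 1760, 3830, 893, 6041]
Scenario A total after 3 periods: 13269
Scenario B projection —
After projecting period 1:
Births: 3850 × 0.121 = 466 ; 8150 × 0.478 = 3896 — total 4362
20–39: 1050 × 0.96 = 1008
40–59: 3850 × 0.957 = 3684
60–79: 8150 × 0.925 = 7539
80+: 4850 × 0.956 + 5000 × 0.306 = 4637 + 1530 = 6167
End of period: [4362, 1008, 3684, 7539, 6167]
After projecting period 2:
Births: 1008 × 0.121 = 122 ; 3684 × 0.478 = 1761 — total 1883
20–39: 4362 × 0.96 = 4188
40–59: 1008 × 0.957 = 965
60–79: 3684 × 0.925 = 3408
80+: 7539 × 0.956 + 6167 × 0.306 = 7207 + 1887 = 9094
End of period: [1883, 4188, 965, 3408, 9094]
After projecting period 3:
Births: 4188 × 0.121 = 507 ; 965 × 0.478 = 461 — total 968
20–39: 1883 × 0.96 = 1808
40–59: 4188 × 0.957 = 4008
60–79: 965 × 0.925 = 893
80+: 3408 × 0.956 + 9094 × 0.306 = 3258 + 2783 = 6041
End of period: [968, 1808, 4008, 893, 6041]
Scenario B total after 3 periods: 13718
Difference B − A = 13718 − 13269 = 449

449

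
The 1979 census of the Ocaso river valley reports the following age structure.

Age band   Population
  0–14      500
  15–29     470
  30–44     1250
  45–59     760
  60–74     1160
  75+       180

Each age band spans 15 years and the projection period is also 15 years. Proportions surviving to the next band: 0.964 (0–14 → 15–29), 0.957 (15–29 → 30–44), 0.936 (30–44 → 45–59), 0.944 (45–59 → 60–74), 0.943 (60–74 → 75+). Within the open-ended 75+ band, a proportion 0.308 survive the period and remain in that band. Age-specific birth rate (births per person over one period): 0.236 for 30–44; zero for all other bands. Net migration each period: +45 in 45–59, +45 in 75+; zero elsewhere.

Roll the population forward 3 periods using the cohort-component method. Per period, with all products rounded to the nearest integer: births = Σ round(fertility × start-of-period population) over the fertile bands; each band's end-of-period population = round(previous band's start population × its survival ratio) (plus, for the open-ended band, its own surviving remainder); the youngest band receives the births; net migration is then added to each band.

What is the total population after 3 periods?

Call the bands 1 to 6, youngest first.
[period 1]
Births: 1250 × 0.236 = 295
Band 2: 500 × 0.964 = 482
Band 3: 470 × 0.957 = 450
Band 4: 1250 × 0.936 = 1170
Band 5: 760 × 0.944 = 717
Band 6: 1160 × 0.943 + 180 × 0.308 = 1094 + 55 = 1149
Net migration: Band 4 + 45 → 1215; Band 6 + 45 → 1194
→ [295, 482, 450, 1215, 717, 1194]
[period 2]
Births: 450 × 0.236 = 106
Band 2: 295 × 0.964 = 284
Band 3: 482 × 0.957 = 461
Band 4: 450 × 0.936 = 421
Band 5: 1215 × 0.944 = 1147
Band 6: 717 × 0.943 + 1194 × 0.308 = 676 + 368 = 1044
Net migration: Band 4 + 45 → 466; Band 6 + 45 → 1089
→ [106, 284, 461, 466, 1147, 1089]
[period 3]
Births: 461 × 0.236 = 109
Band 2: 106 × 0.964 = 102
Band 3: 284 × 0.957 = 272
Band 4: 461 × 0.936 = 431
Band 5: 466 × 0.944 = 440
Band 6: 1147 × 0.943 + 1089 × 0.308 = 1082 + 335 = 1417
Net migration: Band 4 + 45 → 476; Band 6 + 45 → 1462
→ [109, 102, 272, 476, 440, 1462]
Total after period 3: 109 + 102 + 272 + 476 + 440 + 1462 = 2861

2861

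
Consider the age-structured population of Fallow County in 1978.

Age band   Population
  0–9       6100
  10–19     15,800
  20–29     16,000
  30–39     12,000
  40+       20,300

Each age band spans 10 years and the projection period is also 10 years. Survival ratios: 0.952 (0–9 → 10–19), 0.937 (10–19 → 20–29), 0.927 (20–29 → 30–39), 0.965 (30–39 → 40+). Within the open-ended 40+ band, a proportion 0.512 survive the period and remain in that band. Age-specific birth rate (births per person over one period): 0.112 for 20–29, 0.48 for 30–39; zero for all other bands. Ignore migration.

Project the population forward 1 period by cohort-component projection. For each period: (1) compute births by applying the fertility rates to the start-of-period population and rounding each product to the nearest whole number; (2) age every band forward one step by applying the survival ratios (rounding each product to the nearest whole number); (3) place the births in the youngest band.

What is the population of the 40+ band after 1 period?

— Period 1 —
Births: 16000 × 0.112 = 1792  |  12000 × 0.48 = 5760 ⇒ total 7552
10–19: 6100 × 0.952 = 5807
20–29: 15800 × 0.937 = 14805
30–39: 16000 × 0.927 = 14832
40+: 12000 × 0.965 + 20300 × 0.512 = 11580 + 10394 = 21974
End of period: [7552, 5807, 14805, 14832, 21974]

21974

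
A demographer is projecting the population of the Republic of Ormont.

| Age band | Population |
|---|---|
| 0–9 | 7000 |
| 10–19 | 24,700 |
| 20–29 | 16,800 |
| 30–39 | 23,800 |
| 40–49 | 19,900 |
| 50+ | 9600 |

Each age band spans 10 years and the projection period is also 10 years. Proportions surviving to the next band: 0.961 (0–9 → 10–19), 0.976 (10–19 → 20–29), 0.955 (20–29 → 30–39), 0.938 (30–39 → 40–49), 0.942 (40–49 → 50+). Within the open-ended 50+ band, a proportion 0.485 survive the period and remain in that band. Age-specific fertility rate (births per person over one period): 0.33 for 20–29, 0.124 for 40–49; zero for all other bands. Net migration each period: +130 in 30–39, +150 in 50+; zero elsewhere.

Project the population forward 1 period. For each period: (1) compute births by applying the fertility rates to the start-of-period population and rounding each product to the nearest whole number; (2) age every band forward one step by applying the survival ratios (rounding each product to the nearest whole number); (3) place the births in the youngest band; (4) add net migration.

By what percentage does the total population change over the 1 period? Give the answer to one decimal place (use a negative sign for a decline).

-0.9

Let group 1 be 0–9 through group 6 = 50+.
After projecting period 1:
Births: 16800 × 0.33 = 5544, 19900 × 0.124 = 2468 ⇒ total 8012
Group 2: 7000 × 0.961 = 6727
Group 3: 24700 × 0.976 = 24107
Group 4: 16800 × 0.955 = 16044
Group 5: 23800 × 0.938 = 22324
Group 6: 19900 × 0.942 + 9600 × 0.485 = 18746 + 4656 = 23402
Net migration: Group 4 + 130 → 16174; Group 6 + 150 → 23552
→ [8012, 6727, 24107, 16174, 22324, 23552]
Total: 101800 → 100896; change = -904; percentage change = -0.9%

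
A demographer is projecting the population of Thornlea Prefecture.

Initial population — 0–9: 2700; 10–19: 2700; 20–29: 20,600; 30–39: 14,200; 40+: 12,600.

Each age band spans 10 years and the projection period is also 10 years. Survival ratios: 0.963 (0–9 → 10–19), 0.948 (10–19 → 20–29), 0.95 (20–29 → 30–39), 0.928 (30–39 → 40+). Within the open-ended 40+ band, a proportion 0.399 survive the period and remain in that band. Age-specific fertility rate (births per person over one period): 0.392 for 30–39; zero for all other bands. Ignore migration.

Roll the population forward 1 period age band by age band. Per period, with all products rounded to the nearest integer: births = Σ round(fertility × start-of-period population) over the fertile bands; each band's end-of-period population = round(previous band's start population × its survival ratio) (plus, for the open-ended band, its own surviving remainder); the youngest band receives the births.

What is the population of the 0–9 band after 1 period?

5566

Numbering the bands 1..5 from youngest to oldest:
Period 1:
Births: 14200 * 0.392 = 5566
Band 2: 2700 * 0.963 = 2600
Band 3: 2700 * 0.948 = 2560
Band 4: 20600 * 0.95 = 19570
Band 5: 14200 * 0.928 + 12600 * 0.399 = 13178 + 5027 = 18205
Population now: 0–9=5566, 10–19=2600, 20–29=2560, 30–39=19570, 40+=18205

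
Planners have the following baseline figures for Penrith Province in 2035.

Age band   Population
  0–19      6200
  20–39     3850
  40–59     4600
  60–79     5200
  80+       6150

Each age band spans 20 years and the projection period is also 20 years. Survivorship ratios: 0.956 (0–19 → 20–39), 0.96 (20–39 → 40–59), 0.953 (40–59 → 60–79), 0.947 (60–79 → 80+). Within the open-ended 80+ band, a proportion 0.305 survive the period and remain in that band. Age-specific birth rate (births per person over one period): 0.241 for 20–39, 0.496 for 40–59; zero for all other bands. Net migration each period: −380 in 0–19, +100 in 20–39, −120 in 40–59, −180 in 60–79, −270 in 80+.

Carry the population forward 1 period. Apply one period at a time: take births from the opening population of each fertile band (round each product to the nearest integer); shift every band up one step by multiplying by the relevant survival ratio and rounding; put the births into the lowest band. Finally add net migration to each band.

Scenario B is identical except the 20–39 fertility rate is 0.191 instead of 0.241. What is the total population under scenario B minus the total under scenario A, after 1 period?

-193

Period 1:
Births: 3850 * 0.241 = 928  |  4600 * 0.496 = 2282 ⇒ total 3210
20–39: 6200 * 0.956 = 5927
40–59: 3850 * 0.96 = 3696
60–79: 4600 * 0.953 = 4384
80+: 5200 * 0.947 + 6150 * 0.305 = 4924 + 1876 = 6800
Net migration: 0–19 − 380 → 2830; 20–39 + 100 → 6027; 40–59 − 120 → 3576; 60–79 − 180 → 4204; 80+ − 270 → 6530
End of period: [2830, 6027, 3576, 4204, 6530]
Scenario A total after 1 period: 23167
Scenario B projection —
Period 1:
Births: 3850 * 0.191 = 735  |  4600 * 0.496 = 2282 ⇒ total 3017
20–39: 6200 * 0.956 = 5927
40–59: 3850 * 0.96 = 3696
60–79: 4600 * 0.953 = 4384
80+: 5200 * 0.947 + 6150 * 0.305 = 4924 + 1876 = 6800
Net migration: 0–19 − 380 → 2637; 20–39 + 100 → 6027; 40–59 − 120 → 3576; 60–79 − 180 → 4204; 80+ − 270 → 6530
End of period: [2637, 6027, 3576, 4204, 6530]
Scenario B total after 1 period: 22974
Difference B − A = 22974 − 23167 = -193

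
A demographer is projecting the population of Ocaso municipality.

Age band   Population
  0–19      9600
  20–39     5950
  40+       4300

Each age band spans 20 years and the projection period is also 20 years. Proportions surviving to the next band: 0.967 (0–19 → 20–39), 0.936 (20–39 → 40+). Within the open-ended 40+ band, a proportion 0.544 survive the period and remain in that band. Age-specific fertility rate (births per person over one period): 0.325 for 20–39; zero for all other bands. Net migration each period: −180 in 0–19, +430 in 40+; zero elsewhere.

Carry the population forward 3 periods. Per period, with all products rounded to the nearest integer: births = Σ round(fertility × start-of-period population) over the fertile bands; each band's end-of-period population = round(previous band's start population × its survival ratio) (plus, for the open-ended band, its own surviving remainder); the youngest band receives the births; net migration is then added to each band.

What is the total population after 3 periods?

Period 1.
Births: 5950 × 0.325 = 1934
20–39: 9600 × 0.967 = 9283
40+: 5950 × 0.936 + 4300 × 0.544 = 5569 + 2339 = 7908
Net migration: 0–19 − 180 → 1754; 40+ + 430 → 8338
Giving 1754 / 9283 / 8338.
Period 2.
Births: 9283 × 0.325 = 3017
20–39: 1754 × 0.967 = 1696
40+: 9283 × 0.936 + 8338 × 0.544 = 8689 + 4536 = 13225
Net migration: 0–19 − 180 → 2837; 40+ + 430 → 13655
Giving 2837 / 1696 / 13655.
Period 3.
Births: 1696 × 0.325 = 551
20–39: 2837 × 0.967 = 2743
40+: 1696 × 0.936 + 13655 × 0.544 = 1587 + 7428 = 9015
Net migration: 0–19 − 180 → 371; 40+ + 430 → 9445
Giving 371 / 2743 / 9445.
Total after period 3: 371 + 2743 + 9445 = 12559

12559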